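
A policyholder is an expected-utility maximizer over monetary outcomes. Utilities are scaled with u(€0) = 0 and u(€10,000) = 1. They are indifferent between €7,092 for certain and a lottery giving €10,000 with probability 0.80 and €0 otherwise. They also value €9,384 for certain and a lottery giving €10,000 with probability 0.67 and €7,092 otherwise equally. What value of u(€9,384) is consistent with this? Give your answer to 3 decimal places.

From the first indifference, u(€7,092) = 0.80·u(€10,000) + 0.20·u(€0) = 0.80·1 + 0.20·0 = 0.80.
Chaining: u(€9,384) = 0.67·1.00 + 0.33·0.80 = 0.9340.

0.934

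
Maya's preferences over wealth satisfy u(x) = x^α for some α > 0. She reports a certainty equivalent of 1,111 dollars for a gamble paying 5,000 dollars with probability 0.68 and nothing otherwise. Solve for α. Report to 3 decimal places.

α ≈ 0.256

Since u(0) = 0, the lottery's EU is 0.68·5000^α.
Equating: 1111^α = 0.68·5000^α, i.e. 0.2222^α = 0.68.
Take logs: α = ln 0.68 / ln(1111/5000) ≈ 0.25639.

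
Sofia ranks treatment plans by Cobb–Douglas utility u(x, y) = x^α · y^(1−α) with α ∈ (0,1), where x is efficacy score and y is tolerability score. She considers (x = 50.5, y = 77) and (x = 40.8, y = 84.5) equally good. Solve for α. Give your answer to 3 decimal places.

α ≈ 0.304

Set the two utilities equal: 50.5^α·77^(1−α) = 40.8^α·84.5^(1−α).
(50.5/40.8)^α = (84.5/77)^(1−α); take logs: α·ln(50.5/40.8) = (1−α)·ln(84.5/77), i.e. α·0.213291 = (1−α)·0.092946.
Thus α·(0.306237) = 0.092946, so α = 0.092946/0.306237 ≈ 0.304.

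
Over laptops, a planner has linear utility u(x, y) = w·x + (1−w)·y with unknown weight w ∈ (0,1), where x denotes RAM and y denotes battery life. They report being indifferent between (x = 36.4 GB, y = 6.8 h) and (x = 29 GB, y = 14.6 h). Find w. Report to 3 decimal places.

w = 0.513

u(36.4,6.8) = u(29,14.6) means w·36.4 + (1−w)·6.8 = w·29 + (1−w)·14.6.
w·(36.4−29) = (1−w)·(14.6−6.8), i.e. w·7.4 = (1−w)·7.8.
The marginal rate of substitution is 7.8/7.4, so w = 7.8/(7.4+7.8) = 0.513.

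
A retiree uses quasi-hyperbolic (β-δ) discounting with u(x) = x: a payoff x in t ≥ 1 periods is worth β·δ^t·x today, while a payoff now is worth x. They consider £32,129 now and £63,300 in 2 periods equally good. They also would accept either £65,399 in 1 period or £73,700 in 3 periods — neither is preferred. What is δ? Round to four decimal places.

δ ≈ 0.9420

The second indifference involves only future payoffs, so β cancels: β·δ^1·65399 = β·δ^3·73700, giving δ^2 = 65399/73700 = 0.88737, so δ = 0.94200.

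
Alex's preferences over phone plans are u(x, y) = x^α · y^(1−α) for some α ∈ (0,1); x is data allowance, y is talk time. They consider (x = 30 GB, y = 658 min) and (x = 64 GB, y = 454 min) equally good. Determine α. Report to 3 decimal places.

Set the two utilities equal: 30^α·658^(1−α) = 64^α·454^(1−α).
Rearrange to (30/64)^α = (454/658)^(1−α) and take logs: α·-0.757686 = (1−α)·-0.371108.
So α/(1−α) = (-0.371108)/(-0.757686) = 0.489791, and α = 0.489791/1.489791 ≈ 0.329.

α ≈ 0.329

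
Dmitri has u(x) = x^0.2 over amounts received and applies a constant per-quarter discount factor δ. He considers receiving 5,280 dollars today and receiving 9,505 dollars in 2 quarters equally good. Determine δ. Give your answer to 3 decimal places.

Equating discounted utilities: u(5280) = δ^2·u(9505) ⇒ δ^2 = u(5280)/u(9505).
Since u(x) = x^0.2, δ^2 = (5280/9505)^0.2 = 0.55550^0.2 = 0.88907.
So δ = 0.88907^(1/2) ≈ 0.943.

δ ≈ 0.943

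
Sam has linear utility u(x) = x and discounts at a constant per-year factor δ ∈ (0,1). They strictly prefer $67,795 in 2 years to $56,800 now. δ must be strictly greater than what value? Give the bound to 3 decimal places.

δ > 0.915

Under u(x) = x this choice says 56800 < δ^2·67795.
Hence δ^2 > 56800/67795 = 0.83782, and x ↦ x^(1/2) is increasing on (0,∞).
δ > 0.83782^(1/2) = 0.915.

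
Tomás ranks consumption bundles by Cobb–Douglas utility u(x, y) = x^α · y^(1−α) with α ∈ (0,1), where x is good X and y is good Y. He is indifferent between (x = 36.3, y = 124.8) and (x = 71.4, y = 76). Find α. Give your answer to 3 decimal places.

α ≈ 0.423

The Cobb–Douglas utilities coincide, so 36.3^α·124.8^(1−α) = 71.4^α·76^(1−α).
(36.3/71.4)^α = (76/124.8)^(1−α); take logs: α·ln(36.3/71.4) = (1−α)·ln(76/124.8), i.e. α·-0.676480 = (1−α)·-0.495979.
So α/(1−α) = (-0.495979)/(-0.676480) = 0.733176, and α = 0.733176/1.733176 ≈ 0.423.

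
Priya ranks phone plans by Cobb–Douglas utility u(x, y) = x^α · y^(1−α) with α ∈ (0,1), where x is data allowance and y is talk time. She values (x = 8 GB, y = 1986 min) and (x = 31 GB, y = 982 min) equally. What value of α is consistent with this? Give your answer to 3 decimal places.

Set the two utilities equal: 8^α·1986^(1−α) = 31^α·982^(1−α).
Taking logs: α·ln 8 + (1−α)·ln 1986 = α·ln 31 + (1−α)·ln 982, i.e. α·-1.354546 = (1−α)·-0.704287.
Thus α·(-2.058833) = -0.704287, so α = -0.704287/-2.058833 ≈ 0.342.

α ≈ 0.342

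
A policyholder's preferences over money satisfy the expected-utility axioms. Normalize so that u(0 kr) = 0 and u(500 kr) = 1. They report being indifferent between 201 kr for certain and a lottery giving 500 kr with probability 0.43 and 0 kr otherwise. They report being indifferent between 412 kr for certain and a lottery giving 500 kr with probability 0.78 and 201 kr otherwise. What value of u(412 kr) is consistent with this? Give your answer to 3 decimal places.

From the first indifference, u(201 kr) = 0.43·u(500 kr) + 0.57·u(0 kr) = 0.43·1 + 0.57·0 = 0.43.
Then u(412 kr) = 0.78·u(500 kr) + 0.22·u(201 kr) = 0.78·1.00 + 0.22·0.43 = 0.8746.

0.875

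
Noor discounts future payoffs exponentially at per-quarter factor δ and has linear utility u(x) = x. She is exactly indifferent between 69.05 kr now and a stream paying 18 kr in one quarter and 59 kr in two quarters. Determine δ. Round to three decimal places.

Equating present values: 69.05 = 18δ + 59δ².
So 59δ² + 18δ − 69.05 = 0.
The positive root is δ = [−18 + √(18² + 4·59·69.05)] / (2·59) = (−18 + 128.918)/118 ≈ 0.940.

δ ≈ 0.940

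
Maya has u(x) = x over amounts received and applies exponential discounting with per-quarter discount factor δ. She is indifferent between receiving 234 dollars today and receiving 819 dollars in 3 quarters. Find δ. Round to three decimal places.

Indifference means u(234) = δ^3 · u(819), so δ^3 = u(234)/u(819).
With u(x) = x: δ^3 = 234/819 = 0.28571.
Hence δ = (0.28571)^(1/3) = 0.65863.

δ ≈ 0.659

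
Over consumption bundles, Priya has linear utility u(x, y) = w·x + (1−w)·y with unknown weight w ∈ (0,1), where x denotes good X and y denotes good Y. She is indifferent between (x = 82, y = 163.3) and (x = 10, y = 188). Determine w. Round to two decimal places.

w = 0.26

u(82,163.3) = u(10,188) means w·82 + (1−w)·163.3 = w·10 + (1−w)·188.
Rearranging, 72·w − 24.7·(1−w) = 0.
The marginal rate of substitution is 24.7/72, so w = 24.7/(72+24.7) = 0.26.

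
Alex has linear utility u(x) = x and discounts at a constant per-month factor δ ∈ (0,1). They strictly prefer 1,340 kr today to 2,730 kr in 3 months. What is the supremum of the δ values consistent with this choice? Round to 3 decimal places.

Comparing present values: 1340 > δ^3·2730.
Dividing by 2730: δ^3 < 0.49084. Both sides are positive, so the cube root keeps the direction.
δ < 0.49084^(1/3) = 0.789.

δ < 0.789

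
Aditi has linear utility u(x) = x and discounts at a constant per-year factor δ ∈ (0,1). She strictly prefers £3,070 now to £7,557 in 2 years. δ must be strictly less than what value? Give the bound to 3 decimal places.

Under u(x) = x this choice says 3070 > δ^2·7557.
Hence δ^2 < 3070/7557 = 0.40625, and x ↦ x^(1/2) is increasing on (0,∞).
δ < 0.40625^(1/2) = 0.637.

δ < 0.637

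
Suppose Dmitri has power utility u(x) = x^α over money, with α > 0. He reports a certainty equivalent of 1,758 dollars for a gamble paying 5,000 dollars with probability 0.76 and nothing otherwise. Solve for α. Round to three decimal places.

α ≈ 0.263

Since u(0) = 0, the lottery's EU is 0.76·5000^α.
Setting u(1758) equal to that: 1758^α = 0.76·5000^α ⇒ (1758/5000)^α = 0.76.
α = ln(0.76) / ln(1758/5000) = -0.274437/-1.045261 ≈ 0.263.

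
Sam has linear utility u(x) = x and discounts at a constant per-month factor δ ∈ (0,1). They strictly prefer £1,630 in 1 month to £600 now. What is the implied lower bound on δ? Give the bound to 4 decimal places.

The preference means 600 < δ·1630.
Dividing through by 1630 gives δ > 0.36810.

δ > 0.3681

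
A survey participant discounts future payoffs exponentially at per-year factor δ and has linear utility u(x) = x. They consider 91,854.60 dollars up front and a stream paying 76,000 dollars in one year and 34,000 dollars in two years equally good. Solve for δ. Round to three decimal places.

δ ≈ 0.870

Equating present values: 91854.60 = 76000δ + 34000δ².
That is, 34000δ² + 76000δ − 91854.60 = 0, a quadratic in δ.
δ = (−76000 + √(76000² + 4·34000·91854.60)) / (2·34000) = (−76000 + √18268225600.00) / 68000 ≈ 0.870.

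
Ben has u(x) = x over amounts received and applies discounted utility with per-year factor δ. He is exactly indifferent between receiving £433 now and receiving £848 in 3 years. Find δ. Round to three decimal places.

The payoff in 3 years is discounted by δ^3, so u(433) = δ^3·u(848) and δ^3 = u(433)/u(848).
With u(x) = x: δ^3 = 433/848 = 0.51061.
So δ = 0.51061^(1/3) ≈ 0.799.

δ ≈ 0.799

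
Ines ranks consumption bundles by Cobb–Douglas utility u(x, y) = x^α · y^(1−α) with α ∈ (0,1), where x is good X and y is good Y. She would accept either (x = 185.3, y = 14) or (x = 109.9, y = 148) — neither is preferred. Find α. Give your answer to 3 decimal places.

α ≈ 0.819

Indifference: 185.3^α · 14^(1−α) = 109.9^α · 148^(1−α).
Taking logs: α·ln 185.3 + (1−α)·ln 14 = α·ln 109.9 + (1−α)·ln 148, i.e. α·0.522405 = (1−α)·2.358155.
Thus α·(2.880560) = 2.358155, so α = 2.358155/2.880560 ≈ 0.819.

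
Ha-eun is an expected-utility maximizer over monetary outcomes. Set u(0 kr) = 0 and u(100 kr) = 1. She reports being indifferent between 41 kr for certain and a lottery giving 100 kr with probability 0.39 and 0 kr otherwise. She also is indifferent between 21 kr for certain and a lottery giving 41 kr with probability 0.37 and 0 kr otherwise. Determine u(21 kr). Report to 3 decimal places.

First, u(41 kr) = 0.39·u(100 kr) + 0.61·u(0 kr) = 0.39.
The second indifference gives u(21 kr) = 0.37·u(41 kr) + 0.63·u(0 kr) = 0.37·0.39 + 0.63·0.00 = 0.1443.

0.144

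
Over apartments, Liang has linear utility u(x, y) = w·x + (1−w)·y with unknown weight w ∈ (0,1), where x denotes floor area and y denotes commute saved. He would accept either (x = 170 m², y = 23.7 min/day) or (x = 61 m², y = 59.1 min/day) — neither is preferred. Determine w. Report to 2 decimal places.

u(170,23.7) = u(61,59.1) means w·170 + (1−w)·23.7 = w·61 + (1−w)·59.1.
Rearranging, 109·w − 35.4·(1−w) = 0.
Hence w = 35.4/(109+35.4) = 35.4/144.4 = 0.25.

w = 0.25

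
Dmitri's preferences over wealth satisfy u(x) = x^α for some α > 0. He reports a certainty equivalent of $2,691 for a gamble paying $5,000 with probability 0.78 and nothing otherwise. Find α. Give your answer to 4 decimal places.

Since u(0) = 0, the lottery's EU is 0.78·5000^α.
Setting u(2691) equal to that: 2691^α = 0.78·5000^α ⇒ (2691/5000)^α = 0.78.
Take logs: α = ln 0.78 / ln(2691/5000) ≈ 0.401051.

α ≈ 0.4011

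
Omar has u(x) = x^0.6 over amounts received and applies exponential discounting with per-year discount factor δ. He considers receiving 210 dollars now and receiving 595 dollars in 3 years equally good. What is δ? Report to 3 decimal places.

Indifference means u(210) = δ^3 · u(595), so δ^3 = u(210)/u(595).
With u(x) = x^0.6: δ^3 = 210^0.6/595^0.6 = (210/595)^0.6 = 0.53533.
Taking the cube root: δ = 0.53533^(1/3) ≈ 0.812.

δ ≈ 0.812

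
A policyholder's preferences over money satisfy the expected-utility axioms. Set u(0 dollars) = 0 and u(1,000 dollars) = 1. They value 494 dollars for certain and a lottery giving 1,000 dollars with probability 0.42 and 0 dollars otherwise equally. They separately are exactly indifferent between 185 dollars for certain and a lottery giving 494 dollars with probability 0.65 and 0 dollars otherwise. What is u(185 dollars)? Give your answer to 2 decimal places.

First, u(494 dollars) = 0.42·u(1,000 dollars) + 0.58·u(0 dollars) = 0.42.
Then u(185 dollars) = 0.65·u(494 dollars) + 0.35·u(0 dollars) = 0.65·0.42 + 0.35·0.00 = 0.2730.

0.27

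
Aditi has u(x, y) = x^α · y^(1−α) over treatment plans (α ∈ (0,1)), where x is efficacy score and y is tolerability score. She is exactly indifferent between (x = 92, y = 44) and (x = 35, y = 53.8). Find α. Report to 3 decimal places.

The Cobb–Douglas utilities coincide, so 92^α·44^(1−α) = 35^α·53.8^(1−α).
(92/35)^α = (53.8/44)^(1−α); take logs: α·ln(92/35) = (1−α)·ln(53.8/44), i.e. α·0.966441 = (1−α)·0.201084.
With A = 0.966441 and B = 0.201084: α·A = (1−α)·B, so α = B/(A+B) = 0.201084/1.167525 ≈ 0.172.

α ≈ 0.172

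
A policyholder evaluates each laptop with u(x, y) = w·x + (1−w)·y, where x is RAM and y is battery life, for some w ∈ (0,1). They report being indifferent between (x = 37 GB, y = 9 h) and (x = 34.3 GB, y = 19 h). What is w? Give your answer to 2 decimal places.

u(37,9) = u(34.3,19) means w·37 + (1−w)·9 = w·34.3 + (1−w)·19.
w·(37−34.3) = (1−w)·(19−9), i.e. w·2.7 = (1−w)·10.
The marginal rate of substitution is 10/2.7, so w = 10/(2.7+10) = 0.79.

w = 0.79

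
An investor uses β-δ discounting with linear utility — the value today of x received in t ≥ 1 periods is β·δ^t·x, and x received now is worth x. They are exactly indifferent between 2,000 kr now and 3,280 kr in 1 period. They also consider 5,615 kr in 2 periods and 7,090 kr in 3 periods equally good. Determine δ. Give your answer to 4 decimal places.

The second indifference involves only future payoffs, so β cancels: β·δ^2·5615 = β·δ^3·7090, giving δ = 5615/7090 = 0.79196.

δ ≈ 0.7920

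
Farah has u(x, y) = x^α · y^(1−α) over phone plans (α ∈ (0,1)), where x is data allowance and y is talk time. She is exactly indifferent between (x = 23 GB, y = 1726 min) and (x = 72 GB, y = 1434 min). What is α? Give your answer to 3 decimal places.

α ≈ 0.140

The Cobb–Douglas utilities coincide, so 23^α·1726^(1−α) = 72^α·1434^(1−α).
Rearrange to (23/72)^α = (1434/1726)^(1−α) and take logs: α·-1.141172 = (1−α)·-0.185339.
So α/(1−α) = (-0.185339)/(-1.141172) = 0.162411, and α = 0.162411/1.162411 ≈ 0.140.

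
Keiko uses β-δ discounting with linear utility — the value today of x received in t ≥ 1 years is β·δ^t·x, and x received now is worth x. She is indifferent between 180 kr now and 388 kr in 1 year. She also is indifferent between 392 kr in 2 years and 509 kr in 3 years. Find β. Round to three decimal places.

β ≈ 0.602

Both payoffs in the second observation are in the future, so β drops out: δ^2·392 = δ^3·509 ⇒ δ = 392/509 = 0.77014.
Substituting δ into 180 = β·δ·388: β = 180/(298.813) ≈ 0.602.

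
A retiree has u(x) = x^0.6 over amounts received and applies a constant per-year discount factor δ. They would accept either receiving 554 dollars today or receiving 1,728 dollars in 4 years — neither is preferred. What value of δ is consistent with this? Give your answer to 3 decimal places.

δ ≈ 0.843

The payoff in 4 years is discounted by δ^4, so u(554) = δ^4·u(1728) and δ^4 = u(554)/u(1728).
With u(x) = x^0.6: δ^4 = 554^0.6/1728^0.6 = (554/1728)^0.6 = 0.50534.
Taking the 4th root: δ = 0.50534^(1/4) ≈ 0.843.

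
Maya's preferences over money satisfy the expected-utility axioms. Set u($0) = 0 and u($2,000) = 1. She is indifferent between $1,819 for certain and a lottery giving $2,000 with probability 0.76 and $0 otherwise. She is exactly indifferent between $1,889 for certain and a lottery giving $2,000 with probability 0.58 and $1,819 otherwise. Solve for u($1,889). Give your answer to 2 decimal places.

0.90

The first gamble pins u($1,819): it must equal 0.76·1 + 0.24·0 = 0.76.
Then u($1,889) = 0.58·u($2,000) + 0.42·u($1,819) = 0.58·1.00 + 0.42·0.76 = 0.8992.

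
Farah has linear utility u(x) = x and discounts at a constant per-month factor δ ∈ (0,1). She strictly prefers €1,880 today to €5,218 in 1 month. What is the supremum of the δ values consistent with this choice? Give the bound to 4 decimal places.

Comparing present values: 1880 > δ·5218.
So δ < 1880/5218 = 0.36029.

δ < 0.3603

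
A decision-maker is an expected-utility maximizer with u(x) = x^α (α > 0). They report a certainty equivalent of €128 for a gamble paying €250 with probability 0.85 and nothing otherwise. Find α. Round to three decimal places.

α ≈ 0.243

The lottery's expected utility is 0.85·u(250) + 0.15·u(0) = 0.85·250^α (since u(0) = 0 for α > 0).
Indifference: 128^α = 0.85·250^α, so (128/250)^α = 0.85.
α = ln(0.85) / ln(128/250) = -0.162519/-0.669431 ≈ 0.243.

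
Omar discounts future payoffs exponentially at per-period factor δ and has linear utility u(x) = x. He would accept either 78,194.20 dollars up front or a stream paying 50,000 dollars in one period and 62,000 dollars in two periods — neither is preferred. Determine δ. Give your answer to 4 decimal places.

Present value of the stream is 50000·δ + 62000·δ². Indifference gives 50000δ + 62000δ² = 78194.20.
That is, 62000δ² + 50000δ − 78194.20 = 0, a quadratic in δ.
δ = (−50000 + √(50000² + 4·62000·78194.20)) / (2·62000) = (−50000 + √21892161600.00) / 124000 ≈ 0.7900.

δ ≈ 0.7900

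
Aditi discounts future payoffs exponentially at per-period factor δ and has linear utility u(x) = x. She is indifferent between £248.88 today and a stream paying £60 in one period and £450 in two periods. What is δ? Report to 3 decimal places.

The stream is worth 60δ + 450δ² today, so 60δ + 450δ² = 248.88.
So 450δ² + 60δ − 248.88 = 0.
By the quadratic formula (taking the positive root), δ = (−60 + √451584.00) / 900 ≈ 0.680.

δ ≈ 0.680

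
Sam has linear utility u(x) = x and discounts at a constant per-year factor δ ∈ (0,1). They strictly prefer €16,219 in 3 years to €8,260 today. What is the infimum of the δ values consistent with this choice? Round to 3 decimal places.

δ > 0.799

Comparing present values: 8260 < δ^3·16219.
Hence δ^3 > 8260/16219 = 0.50928, and x ↦ x^(1/3) is increasing on (0,∞).
δ > 0.50928^(1/3) = 0.799.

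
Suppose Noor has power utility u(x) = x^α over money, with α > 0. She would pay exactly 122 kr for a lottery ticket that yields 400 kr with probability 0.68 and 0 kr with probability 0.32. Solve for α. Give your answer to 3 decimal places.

α ≈ 0.325

Since u(0) = 0, the lottery's EU is 0.68·400^α.
Indifference: 122^α = 0.68·400^α, so (122/400)^α = 0.68.
Taking logs: α·ln(122/400) = ln(0.68), so α = -0.385662 / -1.187444 ≈ 0.325.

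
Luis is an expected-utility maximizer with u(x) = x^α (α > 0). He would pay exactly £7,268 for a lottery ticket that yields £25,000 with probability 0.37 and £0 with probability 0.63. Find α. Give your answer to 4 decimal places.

Since u(0) = 0, the lottery's EU is 0.37·25000^α.
Indifference: 7268^α = 0.37·25000^α, so (7268/25000)^α = 0.37.
Take logs: α = ln 0.37 / ln(7268/25000) ≈ 0.804805.

α ≈ 0.8048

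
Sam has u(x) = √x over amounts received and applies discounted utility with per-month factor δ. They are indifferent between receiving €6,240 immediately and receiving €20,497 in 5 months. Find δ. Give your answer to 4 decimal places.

Equating discounted utilities: u(6240) = δ^5·u(20497) ⇒ δ^5 = u(6240)/u(20497).
With u(x) = √x: δ^5 = √6240/√20497 = √(6240/20497) = 0.55176.
Taking the 5th root: δ = 0.55176^(1/5) ≈ 0.8879.

δ ≈ 0.8879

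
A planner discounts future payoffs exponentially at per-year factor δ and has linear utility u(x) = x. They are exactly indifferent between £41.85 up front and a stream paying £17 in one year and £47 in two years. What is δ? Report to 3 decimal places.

Equating present values: 41.85 = 17δ + 47δ².
So 47δ² + 17δ − 41.85 = 0.
The positive root is δ = [−17 + √(17² + 4·47·41.85)] / (2·47) = (−17 + 90.315)/94 ≈ 0.780.

δ ≈ 0.780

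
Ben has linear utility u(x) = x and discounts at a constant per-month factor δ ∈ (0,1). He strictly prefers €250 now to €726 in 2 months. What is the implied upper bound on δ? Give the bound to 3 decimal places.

δ < 0.587

The preference means 250 > δ^2·726.
So δ^2 < 250/726 = 0.34435; taking the square root of both positive sides preserves the inequality.
δ < 0.34435^(1/2) = 0.587.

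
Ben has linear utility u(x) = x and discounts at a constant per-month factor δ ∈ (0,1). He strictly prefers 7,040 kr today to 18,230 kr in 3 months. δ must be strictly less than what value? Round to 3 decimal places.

δ < 0.728

Comparing present values: 7040 > δ^3·18230.
Dividing by 18230: δ^3 < 0.38618. Both sides are positive, so the cube root keeps the direction.
δ < (7040/18230)^(1/3) ≈ 0.728.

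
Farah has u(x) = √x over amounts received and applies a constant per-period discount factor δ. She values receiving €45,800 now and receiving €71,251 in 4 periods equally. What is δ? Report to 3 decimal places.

Equating discounted utilities: u(45800) = δ^4·u(71251) ⇒ δ^4 = u(45800)/u(71251).
With u(x) = √x: δ^4 = √45800/√71251 = √(45800/71251) = 0.80175.
So δ = 0.80175^(1/4) ≈ 0.946.

δ ≈ 0.946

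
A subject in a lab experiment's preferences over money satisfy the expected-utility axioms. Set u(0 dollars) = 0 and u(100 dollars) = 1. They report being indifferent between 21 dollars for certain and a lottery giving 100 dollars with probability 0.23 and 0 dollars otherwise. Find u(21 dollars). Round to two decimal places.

The indifference gives u(21 dollars) = 0.23·u(100 dollars) + 0.77·u(0 dollars) = 0.23·1 + 0.77·0 = 0.23.

0.23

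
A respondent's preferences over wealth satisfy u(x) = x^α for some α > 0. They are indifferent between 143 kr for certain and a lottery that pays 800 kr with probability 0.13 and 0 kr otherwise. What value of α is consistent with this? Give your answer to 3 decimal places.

The lottery's expected utility is 0.13·u(800) + 0.87·u(0) = 0.13·800^α (since u(0) = 0 for α > 0).
Indifference: 143^α = 0.13·800^α, so (143/800)^α = 0.13.
α = ln(0.13) / ln(143/800) = -2.040221/-1.721767 ≈ 1.185.

α ≈ 1.185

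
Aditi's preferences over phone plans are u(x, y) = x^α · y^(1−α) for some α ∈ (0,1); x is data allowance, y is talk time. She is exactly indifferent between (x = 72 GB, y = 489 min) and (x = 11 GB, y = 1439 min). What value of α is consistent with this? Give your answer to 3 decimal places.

α ≈ 0.365

Set the two utilities equal: 72^α·489^(1−α) = 11^α·1439^(1−α).
Taking logs: α·ln 72 + (1−α)·ln 489 = α·ln 11 + (1−α)·ln 1439, i.e. α·1.878771 = (1−α)·1.079341.
So α/(1−α) = (1.079341)/(1.878771) = 0.574493, and α = 0.574493/1.574493 ≈ 0.365.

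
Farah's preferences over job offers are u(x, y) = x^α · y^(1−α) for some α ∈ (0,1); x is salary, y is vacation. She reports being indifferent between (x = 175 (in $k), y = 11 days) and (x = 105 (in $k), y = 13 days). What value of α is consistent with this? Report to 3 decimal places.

α ≈ 0.246

Indifference: 175^α · 11^(1−α) = 105^α · 13^(1−α).
Taking logs: α·ln 175 + (1−α)·ln 11 = α·ln 105 + (1−α)·ln 13, i.e. α·0.510826 = (1−α)·0.167054.
Thus α·(0.677880) = 0.167054, so α = 0.167054/0.677880 ≈ 0.246.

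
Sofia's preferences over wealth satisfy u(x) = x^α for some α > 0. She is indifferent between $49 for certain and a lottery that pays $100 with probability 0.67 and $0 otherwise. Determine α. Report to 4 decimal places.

α ≈ 0.5614

EU(lottery) = 0.67·100^α + 0.33·0 = 0.67·100^α.
Setting u(49) equal to that: 49^α = 0.67·100^α ⇒ (49/100)^α = 0.67.
α = ln(0.67) / ln(49/100) = -0.4004776/-0.7133499 ≈ 0.5614.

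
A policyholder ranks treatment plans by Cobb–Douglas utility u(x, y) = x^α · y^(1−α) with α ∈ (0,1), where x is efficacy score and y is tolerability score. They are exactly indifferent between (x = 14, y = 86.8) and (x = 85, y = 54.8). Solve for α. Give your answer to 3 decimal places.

Set the two utilities equal: 14^α·86.8^(1−α) = 85^α·54.8^(1−α).
(14/85)^α = (54.8/86.8)^(1−α); take logs: α·ln(14/85) = (1−α)·ln(54.8/86.8), i.e. α·-1.803594 = (1−α)·-0.459916.
So α/(1−α) = (-0.459916)/(-1.803594) = 0.255000, and α = 0.255000/1.255000 ≈ 0.203.

α ≈ 0.203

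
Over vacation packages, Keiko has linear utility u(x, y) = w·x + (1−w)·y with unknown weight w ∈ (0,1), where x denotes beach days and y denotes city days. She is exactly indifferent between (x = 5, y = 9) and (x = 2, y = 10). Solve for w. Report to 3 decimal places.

w = 0.250

u(5,9) = u(2,10) means w·5 + (1−w)·9 = w·2 + (1−w)·10.
w·(5−2) = (1−w)·(10−9), i.e. w·3 = (1−w)·1.
The marginal rate of substitution is 1/3, so w = 1/(3+1) = 0.250.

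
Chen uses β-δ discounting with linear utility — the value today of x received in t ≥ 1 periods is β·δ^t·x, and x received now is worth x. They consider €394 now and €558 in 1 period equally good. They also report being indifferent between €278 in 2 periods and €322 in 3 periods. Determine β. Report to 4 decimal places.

Both payoffs in the second observation are in the future, so β drops out: δ^2·278 = δ^3·322 ⇒ δ = 278/322 = 0.86335.
Now use the now-vs-future pair: 394 = β·δ·558 gives β = 394/(0.86335·558) ≈ 0.8178.

β ≈ 0.8178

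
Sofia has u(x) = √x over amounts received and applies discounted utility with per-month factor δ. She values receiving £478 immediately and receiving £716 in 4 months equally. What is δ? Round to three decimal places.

δ ≈ 0.951

The payoff in 4 months is discounted by δ^4, so u(478) = δ^4·u(716) and δ^4 = u(478)/u(716).
With u(x) = √x: δ^4 = √478/√716 = √(478/716) = 0.81707.
Hence δ = (0.81707)^(1/4) = 0.95075.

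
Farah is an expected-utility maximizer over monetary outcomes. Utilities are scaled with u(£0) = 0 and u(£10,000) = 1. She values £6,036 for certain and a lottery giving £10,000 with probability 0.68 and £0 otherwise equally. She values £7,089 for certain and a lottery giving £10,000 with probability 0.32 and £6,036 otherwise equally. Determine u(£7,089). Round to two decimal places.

From the first indifference, u(£6,036) = 0.68·u(£10,000) + 0.32·u(£0) = 0.68·1 + 0.32·0 = 0.68.
The second indifference gives u(£7,089) = 0.32·u(£10,000) + 0.68·u(£6,036) = 0.32·1.00 + 0.68·0.68 = 0.7824.

0.78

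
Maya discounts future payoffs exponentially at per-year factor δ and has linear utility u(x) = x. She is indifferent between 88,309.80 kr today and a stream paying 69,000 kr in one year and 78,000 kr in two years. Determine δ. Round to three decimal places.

Equating present values: 88309.80 = 69000δ + 78000δ².
Rearranged: 78000δ² + 69000δ − 88309.80 = 0.
The positive root is δ = [−69000 + √(69000² + 4·78000·88309.80)] / (2·78000) = (−69000 + 179760.000)/156000 ≈ 0.710.

δ ≈ 0.710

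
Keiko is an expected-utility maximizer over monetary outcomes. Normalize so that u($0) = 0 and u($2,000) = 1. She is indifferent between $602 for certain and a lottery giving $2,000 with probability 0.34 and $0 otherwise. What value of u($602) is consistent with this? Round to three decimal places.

The indifference gives u($602) = 0.34·u($2,000) + 0.66·u($0) = 0.34·1 + 0.66·0 = 0.34.

0.340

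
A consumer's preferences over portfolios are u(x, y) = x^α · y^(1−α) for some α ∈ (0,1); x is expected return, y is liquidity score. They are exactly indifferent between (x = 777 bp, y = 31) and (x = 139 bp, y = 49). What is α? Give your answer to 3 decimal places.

α ≈ 0.210

Indifference: 777^α · 31^(1−α) = 139^α · 49^(1−α).
Taking logs: α·ln 777 + (1−α)·ln 31 = α·ln 139 + (1−α)·ln 49, i.e. α·1.720966 = (1−α)·0.457833.
With A = 1.720966 and B = 0.457833: α·A = (1−α)·B, so α = B/(A+B) = 0.457833/2.178799 ≈ 0.210.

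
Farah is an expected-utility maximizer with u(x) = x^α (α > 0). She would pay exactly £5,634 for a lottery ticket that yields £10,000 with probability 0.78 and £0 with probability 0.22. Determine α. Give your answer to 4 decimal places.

α ≈ 0.4330

Since u(0) = 0, the lottery's EU is 0.78·10000^α.
Setting u(5634) equal to that: 5634^α = 0.78·10000^α ⇒ (5634/10000)^α = 0.78.
Taking logs: α·ln(5634/10000) = ln(0.78), so α = -0.2484614 / -0.5737654 ≈ 0.4330.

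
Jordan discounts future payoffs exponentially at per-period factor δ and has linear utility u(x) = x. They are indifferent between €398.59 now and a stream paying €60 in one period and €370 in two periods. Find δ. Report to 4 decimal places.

δ ≈ 0.9600

The stream is worth 60δ + 370δ² today, so 60δ + 370δ² = 398.59.
That is, 370δ² + 60δ − 398.59 = 0, a quadratic in δ.
δ = (−60 + √(60² + 4·370·398.59)) / (2·370) = (−60 + √593513.20) / 740 ≈ 0.9600.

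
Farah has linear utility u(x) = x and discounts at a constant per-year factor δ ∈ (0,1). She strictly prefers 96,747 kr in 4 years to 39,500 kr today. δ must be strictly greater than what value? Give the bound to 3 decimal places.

The preference means 39500 < δ^4·96747.
Hence δ^4 > 39500/96747 = 0.40828, and x ↦ x^(1/4) is increasing on (0,∞).
δ > (39500/96747)^(1/4) ≈ 0.799.

δ > 0.799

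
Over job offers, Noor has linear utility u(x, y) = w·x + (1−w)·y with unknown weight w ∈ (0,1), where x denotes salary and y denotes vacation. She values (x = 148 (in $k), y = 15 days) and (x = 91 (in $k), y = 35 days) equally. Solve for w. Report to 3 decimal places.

w = 0.260

Indifference: w·148 + (1−w)·15 = w·91 + (1−w)·35.
w·(148−91) = (1−w)·(35−15), i.e. w·57 = (1−w)·20.
Hence w = 20/(57+20) = 20/77 = 0.260.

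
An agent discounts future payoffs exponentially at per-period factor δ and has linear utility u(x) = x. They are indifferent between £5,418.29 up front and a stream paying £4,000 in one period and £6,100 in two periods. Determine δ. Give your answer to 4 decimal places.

The stream is worth 4000δ + 6100δ² today, so 4000δ + 6100δ² = 5418.29.
That is, 6100δ² + 4000δ − 5418.29 = 0, a quadratic in δ.
δ = (−4000 + √(4000² + 4·6100·5418.29)) / (2·6100) = (−4000 + √148206276.00) / 12200 ≈ 0.6700.

δ ≈ 0.6700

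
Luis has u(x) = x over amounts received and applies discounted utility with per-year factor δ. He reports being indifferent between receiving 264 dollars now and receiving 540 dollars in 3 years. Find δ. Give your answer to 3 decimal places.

δ ≈ 0.788

Indifference means u(264) = δ^3 · u(540), so δ^3 = u(264)/u(540).
With u(x) = x: δ^3 = 264/540 = 0.48889.
So δ = 0.48889^(1/3) ≈ 0.788.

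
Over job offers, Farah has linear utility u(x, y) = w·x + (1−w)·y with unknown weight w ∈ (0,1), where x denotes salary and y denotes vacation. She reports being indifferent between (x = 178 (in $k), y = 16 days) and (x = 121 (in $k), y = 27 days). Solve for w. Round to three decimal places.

Indifference: w·178 + (1−w)·16 = w·121 + (1−w)·27.
Collecting terms: w·57 = (1−w)·11.
Hence w = 11/(57+11) = 11/68 = 0.162.

w = 0.162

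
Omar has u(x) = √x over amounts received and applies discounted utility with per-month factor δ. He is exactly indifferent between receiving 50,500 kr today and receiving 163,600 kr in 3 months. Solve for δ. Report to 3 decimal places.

Indifference means u(50500) = δ^3 · u(163600), so δ^3 = u(50500)/u(163600).
Since u(x) = √x, δ^3 = √(50500/163600) = 0.55559.
So δ = 0.55559^(1/3) ≈ 0.822.

δ ≈ 0.822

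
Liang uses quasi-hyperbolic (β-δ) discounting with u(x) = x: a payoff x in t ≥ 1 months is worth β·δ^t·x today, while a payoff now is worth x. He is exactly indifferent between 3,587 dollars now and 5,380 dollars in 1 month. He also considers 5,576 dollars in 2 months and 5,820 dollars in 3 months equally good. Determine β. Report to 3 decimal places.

Both payoffs in the second observation are in the future, so β drops out: δ^2·5576 = δ^3·5820 ⇒ δ = 5576/5820 = 0.95808.
The first indifference: 3587 = β·δ·5380, so β = 3587/(δ·5380) = 3587/(0.95808·5380) ≈ 0.696.

β ≈ 0.696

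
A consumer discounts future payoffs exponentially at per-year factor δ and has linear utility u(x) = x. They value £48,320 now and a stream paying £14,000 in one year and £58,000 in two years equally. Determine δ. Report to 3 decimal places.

δ ≈ 0.800

Equating present values: 48320 = 14000δ + 58000δ².
So 58000δ² + 14000δ − 48320 = 0.
The positive root is δ = [−14000 + √(14000² + 4·58000·48320)] / (2·58000) = (−14000 + 106800.000)/116000 ≈ 0.800.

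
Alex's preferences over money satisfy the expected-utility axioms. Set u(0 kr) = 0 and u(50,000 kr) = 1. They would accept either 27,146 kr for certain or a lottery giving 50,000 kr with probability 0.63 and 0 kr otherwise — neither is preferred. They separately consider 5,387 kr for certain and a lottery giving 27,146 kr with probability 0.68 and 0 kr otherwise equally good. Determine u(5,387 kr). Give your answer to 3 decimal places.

0.428

From the first indifference, u(27,146 kr) = 0.63·u(50,000 kr) + 0.37·u(0 kr) = 0.63·1 + 0.37·0 = 0.63.
Then u(5,387 kr) = 0.68·u(27,146 kr) + 0.32·u(0 kr) = 0.68·0.63 + 0.32·0.00 = 0.4284.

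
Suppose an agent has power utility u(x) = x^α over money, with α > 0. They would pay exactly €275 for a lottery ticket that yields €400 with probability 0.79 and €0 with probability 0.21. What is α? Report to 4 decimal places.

Since u(0) = 0, the lottery's EU is 0.79·400^α.
Equating: 275^α = 0.79·400^α, i.e. 0.6875^α = 0.79.
α = ln(0.79) / ln(275/400) = -0.2357223/-0.3746934 ≈ 0.6291.

α ≈ 0.6291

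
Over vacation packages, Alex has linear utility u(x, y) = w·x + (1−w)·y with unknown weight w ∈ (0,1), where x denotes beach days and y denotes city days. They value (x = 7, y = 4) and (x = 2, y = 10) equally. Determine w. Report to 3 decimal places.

Indifference: w·7 + (1−w)·4 = w·2 + (1−w)·10.
Collecting terms: w·5 = (1−w)·6.
So w/(1−w) = 6/5 = 1.2000, giving w = 6/(5+6) = 0.545.

w = 0.545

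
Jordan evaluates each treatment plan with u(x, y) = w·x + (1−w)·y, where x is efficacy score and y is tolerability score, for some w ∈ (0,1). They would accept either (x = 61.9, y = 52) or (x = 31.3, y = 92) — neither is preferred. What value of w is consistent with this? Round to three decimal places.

w = 0.567

u(61.9,52) = u(31.3,92) means w·61.9 + (1−w)·52 = w·31.3 + (1−w)·92.
Collecting terms: w·30.6 = (1−w)·40.
Hence w = 40/(30.6+40) = 40/70.6 = 0.567.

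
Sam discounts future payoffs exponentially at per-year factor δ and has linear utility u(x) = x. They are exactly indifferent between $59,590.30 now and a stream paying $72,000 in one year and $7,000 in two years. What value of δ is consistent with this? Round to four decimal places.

δ ≈ 0.7700

The stream is worth 72000δ + 7000δ² today, so 72000δ + 7000δ² = 59590.30.
So 7000δ² + 72000δ − 59590.30 = 0.
The positive root is δ = [−72000 + √(72000² + 4·7000·59590.30)] / (2·7000) = (−72000 + 82780.000)/14000 ≈ 0.7700.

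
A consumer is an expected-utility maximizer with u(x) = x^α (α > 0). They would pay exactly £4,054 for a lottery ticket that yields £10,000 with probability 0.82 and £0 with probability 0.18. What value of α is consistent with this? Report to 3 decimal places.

The lottery's expected utility is 0.82·u(10000) + 0.18·u(0) = 0.82·10000^α (since u(0) = 0 for α > 0).
Setting u(4054) equal to that: 4054^α = 0.82·10000^α ⇒ (4054/10000)^α = 0.82.
Taking logs: α·ln(4054/10000) = ln(0.82), so α = -0.198451 / -0.902881 ≈ 0.220.

α ≈ 0.220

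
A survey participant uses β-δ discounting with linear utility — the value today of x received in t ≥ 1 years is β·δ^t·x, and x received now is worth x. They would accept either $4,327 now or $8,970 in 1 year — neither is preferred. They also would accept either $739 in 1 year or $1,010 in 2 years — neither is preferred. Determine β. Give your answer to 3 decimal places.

β ≈ 0.659

Both payoffs in the second observation are in the future, so β drops out: δ^1·739 = δ^2·1010 ⇒ δ = 739/1010 = 0.73168.
Substituting δ into 4327 = β·δ·8970: β = 4327/(6563.198) ≈ 0.659.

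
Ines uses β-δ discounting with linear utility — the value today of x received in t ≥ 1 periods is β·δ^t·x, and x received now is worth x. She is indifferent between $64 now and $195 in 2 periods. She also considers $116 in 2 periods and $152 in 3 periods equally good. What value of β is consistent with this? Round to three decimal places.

From the later pair, β·δ^2·116 = β·δ^3·152; dividing through, δ = 116/152 = 0.76316.
Substituting δ into 64 = β·δ^2·195: β = 64/(113.570) ≈ 0.564.

β ≈ 0.564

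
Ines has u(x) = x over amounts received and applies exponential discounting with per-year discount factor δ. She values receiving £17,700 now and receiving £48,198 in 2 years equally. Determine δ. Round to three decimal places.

δ ≈ 0.606

Indifference means u(17700) = δ^2 · u(48198), so δ^2 = u(17700)/u(48198).
With u(x) = x: δ^2 = 17700/48198 = 0.36724.
So δ = 0.36724^(1/2) ≈ 0.606.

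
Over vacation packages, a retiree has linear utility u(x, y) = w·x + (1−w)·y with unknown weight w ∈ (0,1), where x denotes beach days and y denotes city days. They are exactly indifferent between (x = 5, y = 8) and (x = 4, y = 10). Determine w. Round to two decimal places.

Indifference: w·5 + (1−w)·8 = w·4 + (1−w)·10.
w·(5−4) = (1−w)·(10−8), i.e. w·1 = (1−w)·2.
The marginal rate of substitution is 2/1, so w = 2/(1+2) = 0.67.

w = 0.67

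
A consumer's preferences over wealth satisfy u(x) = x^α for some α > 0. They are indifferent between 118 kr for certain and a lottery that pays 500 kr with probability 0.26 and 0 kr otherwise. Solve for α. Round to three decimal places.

α ≈ 0.933

Since u(0) = 0, the lottery's EU is 0.26·500^α.
Setting u(118) equal to that: 118^α = 0.26·500^α ⇒ (118/500)^α = 0.26.
Taking logs: α·ln(118/500) = ln(0.26), so α = -1.347074 / -1.443923 ≈ 0.933.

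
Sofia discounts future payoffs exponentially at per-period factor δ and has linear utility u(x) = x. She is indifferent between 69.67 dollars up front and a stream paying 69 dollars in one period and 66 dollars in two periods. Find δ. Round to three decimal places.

δ ≈ 0.630

Present value of the stream is 69·δ + 66·δ². Indifference gives 69δ + 66δ² = 69.67.
That is, 66δ² + 69δ − 69.67 = 0, a quadratic in δ.
The positive root is δ = [−69 + √(69² + 4·66·69.67)] / (2·66) = (−69 + 152.164)/132 ≈ 0.630.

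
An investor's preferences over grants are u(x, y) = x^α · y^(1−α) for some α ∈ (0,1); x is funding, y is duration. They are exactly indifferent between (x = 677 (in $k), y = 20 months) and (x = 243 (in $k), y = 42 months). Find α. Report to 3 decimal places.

α ≈ 0.420

The Cobb–Douglas utilities coincide, so 677^α·20^(1−α) = 243^α·42^(1−α).
Rearrange to (677/243)^α = (42/20)^(1−α) and take logs: α·1.024610 = (1−α)·0.741937.
So α/(1−α) = (0.741937)/(1.024610) = 0.724116, and α = 0.724116/1.724116 ≈ 0.420.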